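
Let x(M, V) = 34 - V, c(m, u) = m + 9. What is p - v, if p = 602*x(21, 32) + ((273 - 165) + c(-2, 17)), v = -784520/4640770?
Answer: 612196015/464077 ≈ 1319.2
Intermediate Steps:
c(m, u) = 9 + m
v = -78452/464077 (v = -784520*1/4640770 = -78452/464077 ≈ -0.16905)
p = 1319 (p = 602*(34 - 1*32) + ((273 - 165) + (9 - 2)) = 602*(34 - 32) + (108 + 7) = 602*2 + 115 = 1204 + 115 = 1319)
p - v = 1319 - 1*(-78452/464077) = 1319 + 78452/464077 = 612196015/464077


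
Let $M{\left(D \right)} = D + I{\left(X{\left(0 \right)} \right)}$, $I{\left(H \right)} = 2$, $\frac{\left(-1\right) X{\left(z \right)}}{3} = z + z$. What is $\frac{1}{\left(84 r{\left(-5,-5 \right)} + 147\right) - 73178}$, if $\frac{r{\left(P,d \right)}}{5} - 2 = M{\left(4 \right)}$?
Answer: $- \frac{1}{69671} \approx -1.4353 \cdot 10^{-5}$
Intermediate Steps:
$X{\left(z \right)} = - 6 z$ ($X{\left(z \right)} = - 3 \left(z + z\right) = - 3 \cdot 2 z = - 6 z$)
$M{\left(D \right)} = 2 + D$ ($M{\left(D \right)} = D + 2 = 2 + D$)
$r{\left(P,d \right)} = 40$ ($r{\left(P,d \right)} = 10 + 5 \left(2 + 4\right) = 10 + 5 \cdot 6 = 10 + 30 = 40$)
$\frac{1}{\left(84 r{\left(-5,-5 \right)} + 147\right) - 73178} = \frac{1}{\left(84 \cdot 40 + 147\right) - 73178} = \frac{1}{\left(3360 + 147\right) - 73178} = \frac{1}{3507 - 73178} = \frac{1}{-69671} = - \frac{1}{69671}$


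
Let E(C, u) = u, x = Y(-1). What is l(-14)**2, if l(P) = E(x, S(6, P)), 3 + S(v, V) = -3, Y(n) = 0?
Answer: 36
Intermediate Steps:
S(v, V) = -6 (S(v, V) = -3 - 3 = -6)
x = 0
l(P) = -6
l(-14)**2 = (-6)**2 = 36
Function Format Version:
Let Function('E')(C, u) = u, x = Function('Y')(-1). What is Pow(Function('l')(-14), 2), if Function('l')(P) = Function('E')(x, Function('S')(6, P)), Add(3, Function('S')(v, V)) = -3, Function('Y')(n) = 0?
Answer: 36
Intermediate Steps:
Function('S')(v, V) = -6 (Function('S')(v, V) = Add(-3, -3) = -6)
x = 0
Function('l')(P) = -6
Pow(Function('l')(-14), 2) = Pow(-6, 2) = 36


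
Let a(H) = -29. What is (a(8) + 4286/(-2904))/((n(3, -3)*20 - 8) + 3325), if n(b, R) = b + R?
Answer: -44251/4816284 ≈ -0.0091878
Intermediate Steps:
n(b, R) = R + b
(a(8) + 4286/(-2904))/((n(3, -3)*20 - 8) + 3325) = (-29 + 4286/(-2904))/(((-3 + 3)*20 - 8) + 3325) = (-29 + 4286*(-1/2904))/((0*20 - 8) + 3325) = (-29 - 2143/1452)/((0 - 8) + 3325) = -44251/(1452*(-8 + 3325)) = -44251/1452/3317 = -44251/1452*1/3317 = -44251/4816284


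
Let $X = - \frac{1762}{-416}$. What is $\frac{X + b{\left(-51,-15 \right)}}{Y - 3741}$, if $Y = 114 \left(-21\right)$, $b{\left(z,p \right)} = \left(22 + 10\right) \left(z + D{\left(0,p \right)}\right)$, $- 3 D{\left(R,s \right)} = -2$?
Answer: $\frac{1002413}{3828240} \approx 0.26185$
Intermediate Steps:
$D{\left(R,s \right)} = \frac{2}{3}$ ($D{\left(R,s \right)} = \left(- \frac{1}{3}\right) \left(-2\right) = \frac{2}{3}$)
$X = \frac{881}{208}$ ($X = \left(-1762\right) \left(- \frac{1}{416}\right) = \frac{881}{208} \approx 4.2356$)
$b{\left(z,p \right)} = \frac{64}{3} + 32 z$ ($b{\left(z,p \right)} = \left(22 + 10\right) \left(z + \frac{2}{3}\right) = 32 \left(\frac{2}{3} + z\right) = \frac{64}{3} + 32 z$)
$Y = -2394$
$\frac{X + b{\left(-51,-15 \right)}}{Y - 3741} = \frac{\frac{881}{208} + \left(\frac{64}{3} + 32 \left(-51\right)\right)}{-2394 - 3741} = \frac{\frac{881}{208} + \left(\frac{64}{3} - 1632\right)}{-6135} = \left(\frac{881}{208} - \frac{4832}{3}\right) \left(- \frac{1}{6135}\right) = \left(- \frac{1002413}{624}\right) \left(- \frac{1}{6135}\right) = \frac{1002413}{3828240}$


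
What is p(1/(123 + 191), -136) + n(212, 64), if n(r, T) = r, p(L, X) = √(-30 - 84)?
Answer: 212 + I*√114 ≈ 212.0 + 10.677*I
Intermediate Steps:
p(L, X) = I*√114 (p(L, X) = √(-114) = I*√114)
p(1/(123 + 191), -136) + n(212, 64) = I*√114 + 212 = 212 + I*√114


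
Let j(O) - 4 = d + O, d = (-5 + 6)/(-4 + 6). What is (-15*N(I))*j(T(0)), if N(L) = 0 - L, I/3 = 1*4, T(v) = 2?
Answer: 1170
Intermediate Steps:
d = 1/2 ≈ 0.50000
I = 12 (I = 3*(1*4) = 3*4 = 12)
N(L) = -L
j(O) = 9/2 + O (j(O) = 4 + (1/2 + O) = 9/2 + O)
(-15*N(I))*j(T(0)) = (-(-15)*12)*(9/2 + 2) = -15*(-12)*(13/2) = 180*(13/2) = 1170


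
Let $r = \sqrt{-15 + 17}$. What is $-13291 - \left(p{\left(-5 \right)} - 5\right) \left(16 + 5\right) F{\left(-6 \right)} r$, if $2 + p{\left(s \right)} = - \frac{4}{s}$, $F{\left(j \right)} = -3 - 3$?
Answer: $-13291 - \frac{3906 \sqrt{2}}{5} \approx -14396.0$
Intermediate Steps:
$F{\left(j \right)} = -6$
$p{\left(s \right)} = -2 - \frac{4}{s}$
$r = \sqrt{2} \approx 1.4142$
$-13291 - \left(p{\left(-5 \right)} - 5\right) \left(16 + 5\right) F{\left(-6 \right)} r = -13291 - \left(\left(-2 - \frac{4}{-5}\right) - 5\right) \left(16 + 5\right) \left(-6\right) \sqrt{2} = -13291 - \left(\left(-2 - - \frac{4}{5}\right) - 5\right) 21 \left(-6\right) \sqrt{2} = -13291 - \left(\left(-2 + \frac{4}{5}\right) - 5\right) 21 \left(-6\right) \sqrt{2} = -13291 - \left(- \frac{6}{5} - 5\right) 21 \left(-6\right) \sqrt{2} = -13291 - \left(- \frac{31}{5}\right) 21 \left(-6\right) \sqrt{2} = -13291 - \left(- \frac{651}{5}\right) \left(-6\right) \sqrt{2} = -13291 - \frac{3906 \sqrt{2}}{5}$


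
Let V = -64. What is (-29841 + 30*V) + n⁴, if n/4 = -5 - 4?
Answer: 1647855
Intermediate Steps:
n = -36 (n = 4*(-5 - 4) = 4*(-9) = -36)
(-29841 + 30*V) + n⁴ = (-29841 + 30*(-64)) + (-36)⁴ = (-29841 - 1920) + 1679616 = -31761 + 1679616 = 1647855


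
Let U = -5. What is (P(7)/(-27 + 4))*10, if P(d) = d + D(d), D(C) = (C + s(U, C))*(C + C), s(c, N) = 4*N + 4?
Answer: -5530/23 ≈ -240.43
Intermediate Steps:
s(c, N) = 4 + 4*N
D(C) = 2*C*(4 + 5*C) (D(C) = (C + (4 + 4*C))*(C + C) = (4 + 5*C)*(2*C) = 2*C*(4 + 5*C))
P(d) = d + 2*d*(4 + 5*d)
(P(7)/(-27 + 4))*10 = ((7*(9 + 10*7))/(-27 + 4))*10 = ((7*(9 + 70))/(-23))*10 = ((7*79)*(-1/23))*10 = (553*(-1/23))*10 = -553/23*10 = -5530/23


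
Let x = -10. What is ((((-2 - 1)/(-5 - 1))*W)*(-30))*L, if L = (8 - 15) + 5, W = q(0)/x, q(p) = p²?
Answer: 0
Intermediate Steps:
W = 0 (W = 0²/(-10) = 0*(-⅒) = 0)
L = -2 (L = -7 + 5 = -2)
((((-2 - 1)/(-5 - 1))*W)*(-30))*L = ((((-2 - 1)/(-5 - 1))*0)*(-30))*(-2) = ((-3/(-6)*0)*(-30))*(-2) = ((-3*(-⅙)*0)*(-30))*(-2) = (((½)*0)*(-30))*(-2) = (0*(-30))*(-2) = 0*(-2) = 0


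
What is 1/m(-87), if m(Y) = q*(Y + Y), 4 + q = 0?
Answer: 1/696 ≈ 0.0014368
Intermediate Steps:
q = -4 (q = -4 + 0 = -4)
m(Y) = -8*Y (m(Y) = -4*(Y + Y) = -8*Y)
1/m(-87) = 1/(-8*(-87)) = 1/696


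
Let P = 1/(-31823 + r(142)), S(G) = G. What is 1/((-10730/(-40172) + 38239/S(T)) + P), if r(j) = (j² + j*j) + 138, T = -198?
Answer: -260404947/50221449512 ≈ -0.0051851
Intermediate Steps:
r(j) = 138 + 2*j² (r(j) = (j² + j²) + 138 = 2*j² + 138 = 138 + 2*j²)
P = 1/8643 (P = 1/(-31823 + (138 + 2*142²)) = 1/(-31823 + (138 + 2*20164)) = 1/(-31823 + (138 + 40328)) = 1/(-31823 + 40466) = 1/8643 ≈ 0.00011570)
1/((-10730/(-40172) + 38239/S(T)) + P) = 1/((-10730/(-40172) + 38239/(-198)) + 1/8643) = 1/((-10730*(-1/40172) + 38239*(-1/198)) + 1/8643) = 1/((5365/20086 - 38239/198) + 1/8643) = 1/(-17431961/90387 + 1/8643) = 1/(-50221449512/260404947) = -260404947/50221449512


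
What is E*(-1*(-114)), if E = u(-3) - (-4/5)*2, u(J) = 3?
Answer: 2622/5 ≈ 524.40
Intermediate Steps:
E = 23/5 (E = 3 - (-4/5)*2 = 3 - (-4*1/5)*2 = 3 - (-4)*2/5 = 3 - 1*(-8/5) = 3 + 8/5 = 23/5 ≈ 4.6000)
E*(-1*(-114)) = 23*(-1*(-114))/5 = (23/5)*114 = 2622/5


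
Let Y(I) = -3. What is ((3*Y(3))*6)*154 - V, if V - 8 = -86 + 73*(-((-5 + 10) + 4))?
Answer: -7581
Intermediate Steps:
V = -735 (V = 8 + (-86 + 73*(-((-5 + 10) + 4))) = 8 + (-86 + 73*(-(5 + 4))) = 8 + (-86 + 73*(-1*9)) = 8 + (-86 + 73*(-9)) = 8 + (-86 - 657) = 8 - 743 = -735)
((3*Y(3))*6)*154 - V = ((3*(-3))*6)*154 - 1*(-735) = -9*6*154 + 735 = -54*154 + 735 = -8316 + 735 = -7581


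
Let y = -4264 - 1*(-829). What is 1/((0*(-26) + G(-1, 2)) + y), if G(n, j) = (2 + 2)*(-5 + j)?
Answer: -1/3447 ≈ -0.00029011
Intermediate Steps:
G(n, j) = -20 + 4*j (G(n, j) = 4*(-5 + j) = -20 + 4*j)
y = -3435 (y = -4264 + 829 = -3435)
1/((0*(-26) + G(-1, 2)) + y) = 1/((0*(-26) + (-20 + 4*2)) - 3435) = 1/((0 + (-20 + 8)) - 3435) = 1/((0 - 12) - 3435) = 1/(-12 - 3435) = 1/(-3447) = -1/3447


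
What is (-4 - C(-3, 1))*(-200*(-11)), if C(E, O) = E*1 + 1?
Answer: -4400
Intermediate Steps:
C(E, O) = 1 + E (C(E, O) = E + 1 = 1 + E)
(-4 - C(-3, 1))*(-200*(-11)) = (-4 - (1 - 3))*(-200*(-11)) = (-4 - 1*(-2))*2200 = (-4 + 2)*2200 = -2*2200 = -4400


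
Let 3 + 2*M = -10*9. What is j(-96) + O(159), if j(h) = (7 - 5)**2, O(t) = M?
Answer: -85/2 ≈ -42.500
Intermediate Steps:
M = -93/2 (M = -3/2 + (-10*9)/2 = -3/2 + (1/2)*(-90) = -3/2 - 45 = -93/2 ≈ -46.500)
O(t) = -93/2
j(h) = 4 (j(h) = 2**2 = 4)
j(-96) + O(159) = 4 - 93/2 = -85/2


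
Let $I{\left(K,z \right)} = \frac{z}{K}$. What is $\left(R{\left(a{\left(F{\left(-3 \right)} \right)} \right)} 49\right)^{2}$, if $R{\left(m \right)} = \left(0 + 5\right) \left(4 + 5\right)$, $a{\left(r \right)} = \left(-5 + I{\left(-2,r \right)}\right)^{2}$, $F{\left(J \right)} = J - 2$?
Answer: $4862025$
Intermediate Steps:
$F{\left(J \right)} = -2 + J$
$a{\left(r \right)} = \left(-5 - \frac{r}{2}\right)^{2}$ ($a{\left(r \right)} = \left(-5 + \frac{r}{-2}\right)^{2} = \left(-5 + r \left(- \frac{1}{2}\right)\right)^{2} = \left(-5 - \frac{r}{2}\right)^{2}$)
$R{\left(m \right)} = 45$ ($R{\left(m \right)} = 5 \cdot 9 = 45$)
$\left(R{\left(a{\left(F{\left(-3 \right)} \right)} \right)} 49\right)^{2} = \left(45 \cdot 49\right)^{2} = 2205^{2} = 4862025$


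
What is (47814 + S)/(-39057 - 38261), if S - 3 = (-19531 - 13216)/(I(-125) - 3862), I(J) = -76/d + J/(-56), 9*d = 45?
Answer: -51890183807/83889334138 ≈ -0.61856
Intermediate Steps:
d = 5 (d = (⅑)*45 = 5)
I(J) = -76/5 - J/56 (I(J) = -76/5 + J/(-56) = -76*⅕ + J*(-1/56) = -76/5 - J/56)
S = 12424133/1084991 (S = 3 + (-19531 - 13216)/((-76/5 - 1/56*(-125)) - 3862) = 3 - 32747/((-76/5 + 125/56) - 3862) = 3 - 32747/(-3631/280 - 3862) = 3 - 32747/(-1084991/280) = 3 - 32747*(-280/1084991) = 3 + 9169160/1084991 = 12424133/1084991 ≈ 11.451)
(47814 + S)/(-39057 - 38261) = (47814 + 12424133/1084991)/(-39057 - 38261) = (51890183807/1084991)/(-77318) = (51890183807/1084991)*(-1/77318) = -51890183807/83889334138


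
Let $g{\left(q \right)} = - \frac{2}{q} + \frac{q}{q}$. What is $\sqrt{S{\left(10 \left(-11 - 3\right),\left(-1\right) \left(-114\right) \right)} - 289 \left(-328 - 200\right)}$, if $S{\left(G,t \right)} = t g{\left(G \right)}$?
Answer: $\frac{3 \sqrt{20785205}}{35} \approx 390.78$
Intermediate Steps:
$g{\left(q \right)} = 1 - \frac{2}{q}$ ($g{\left(q \right)} = - \frac{2}{q} + 1 = 1 - \frac{2}{q}$)
$S{\left(G,t \right)} = \frac{t \left(-2 + G\right)}{G}$ ($S{\left(G,t \right)} = t \frac{-2 + G}{G} = \frac{t \left(-2 + G\right)}{G}$)
$\sqrt{S{\left(10 \left(-11 - 3\right),\left(-1\right) \left(-114\right) \right)} - 289 \left(-328 - 200\right)} = \sqrt{\frac{\left(-1\right) \left(-114\right) \left(-2 + 10 \left(-11 - 3\right)\right)}{10 \left(-11 - 3\right)} - 289 \left(-328 - 200\right)} = \sqrt{\frac{114 \left(-2 + 10 \left(-14\right)\right)}{10 \left(-14\right)} - -152592} = \sqrt{\frac{114 \left(-2 - 140\right)}{-140} + 152592} = \sqrt{114 \left(- \frac{1}{140}\right) \left(-142\right) + 152592} = \sqrt{\frac{4047}{35} + 152592} = \sqrt{\frac{5344767}{35}} = \frac{3 \sqrt{20785205}}{35}$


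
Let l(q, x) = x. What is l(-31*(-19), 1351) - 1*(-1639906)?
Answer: 1641257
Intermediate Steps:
l(-31*(-19), 1351) - 1*(-1639906) = 1351 - 1*(-1639906) = 1351 + 1639906 = 1641257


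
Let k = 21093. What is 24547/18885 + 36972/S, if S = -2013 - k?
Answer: -21838873/72726135 ≈ -0.30029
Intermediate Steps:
S = -23106 (S = -2013 - 1*21093 = -2013 - 21093 = -23106)
24547/18885 + 36972/S = 24547/18885 + 36972/(-23106) = 24547*(1/18885) + 36972*(-1/23106) = 24547/18885 - 6162/3851 = -21838873/72726135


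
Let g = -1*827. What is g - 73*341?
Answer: -25720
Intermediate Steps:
g = -827
g - 73*341 = -827 - 73*341 = -827 - 24893 = -25720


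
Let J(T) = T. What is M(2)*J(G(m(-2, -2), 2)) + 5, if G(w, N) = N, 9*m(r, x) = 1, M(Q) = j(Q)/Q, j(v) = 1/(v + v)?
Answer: 21/4 ≈ 5.2500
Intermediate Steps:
j(v) = 1/(2*v)
M(Q) = 1/(2*Q²) (M(Q) = (1/(2*Q))/Q = 1/(2*Q²))
m(r, x) = ⅑ (m(r, x) = (⅑)*1 = ⅑)
M(2)*J(G(m(-2, -2), 2)) + 5 = ((½)/2²)*2 + 5 = ((½)*(¼))*2 + 5 = (⅛)*2 + 5 = ¼ + 5 = 21/4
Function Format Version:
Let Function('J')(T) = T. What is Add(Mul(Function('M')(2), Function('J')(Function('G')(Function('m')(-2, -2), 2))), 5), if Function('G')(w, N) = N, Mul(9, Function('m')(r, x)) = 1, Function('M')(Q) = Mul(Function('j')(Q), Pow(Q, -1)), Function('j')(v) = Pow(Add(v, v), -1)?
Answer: Rational(21, 4) ≈ 5.2500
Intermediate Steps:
Function('j')(v) = Mul(Rational(1, 2), Pow(v, -1)) (Function('j')(v) = Pow(Mul(2, v), -1) = Mul(Rational(1, 2), Pow(v, -1)))
Function('M')(Q) = Mul(Rational(1, 2), Pow(Q, -2)) (Function('M')(Q) = Mul(Mul(Rational(1, 2), Pow(Q, -1)), Pow(Q, -1)) = Mul(Rational(1, 2), Pow(Q, -2)))
Function('m')(r, x) = Rational(1, 9) (Function('m')(r, x) = Mul(Rational(1, 9), 1) = Rational(1, 9))
Add(Mul(Function('M')(2), Function('J')(Function('G')(Function('m')(-2, -2), 2))), 5) = Add(Mul(Mul(Rational(1, 2), Pow(2, -2)), 2), 5) = Add(Mul(Mul(Rational(1, 2), Rational(1, 4)), 2), 5) = Add(Mul(Rational(1, 8), 2), 5) = Add(Rational(1, 4), 5) = Rational(21, 4)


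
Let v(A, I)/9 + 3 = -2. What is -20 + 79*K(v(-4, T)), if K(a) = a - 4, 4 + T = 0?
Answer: -3891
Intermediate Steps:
T = -4 (T = -4 + 0 = -4)
v(A, I) = -45 (v(A, I) = -27 + 9*(-2) = -27 - 18 = -45)
K(a) = -4 + a
-20 + 79*K(v(-4, T)) = -20 + 79*(-4 - 45) = -20 + 79*(-49) = -20 - 3871 = -3891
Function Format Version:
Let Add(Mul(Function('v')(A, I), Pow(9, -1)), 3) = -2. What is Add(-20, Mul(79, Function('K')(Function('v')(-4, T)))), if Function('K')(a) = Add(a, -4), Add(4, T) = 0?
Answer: -3891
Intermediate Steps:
T = -4 (T = Add(-4, 0) = -4)
Function('v')(A, I) = -45 (Function('v')(A, I) = Add(-27, Mul(9, -2)) = Add(-27, -18) = -45)
Function('K')(a) = Add(-4, a)
Add(-20, Mul(79, Function('K')(Function('v')(-4, T)))) = Add(-20, Mul(79, Add(-4, -45))) = Add(-20, Mul(79, -49)) = Add(-20, -3871) = -3891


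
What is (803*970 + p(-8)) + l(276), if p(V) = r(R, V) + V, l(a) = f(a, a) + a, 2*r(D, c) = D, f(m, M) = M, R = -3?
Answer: 1558905/2 ≈ 7.7945e+5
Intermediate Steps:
r(D, c) = D/2
l(a) = 2*a (l(a) = a + a = 2*a)
p(V) = -3/2 + V (p(V) = (½)*(-3) + V = -3/2 + V)
(803*970 + p(-8)) + l(276) = (803*970 + (-3/2 - 8)) + 2*276 = (778910 - 19/2) + 552 = 1557801/2 + 552 = 1558905/2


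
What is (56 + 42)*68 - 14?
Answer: 6650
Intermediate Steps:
(56 + 42)*68 - 14 = 98*68 - 14 = 6664 - 14 = 6650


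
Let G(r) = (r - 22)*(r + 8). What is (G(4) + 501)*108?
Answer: 30780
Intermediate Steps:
G(r) = (-22 + r)*(8 + r)
(G(4) + 501)*108 = ((-176 + 4**2 - 14*4) + 501)*108 = ((-176 + 16 - 56) + 501)*108 = (-216 + 501)*108 = 285*108 = 30780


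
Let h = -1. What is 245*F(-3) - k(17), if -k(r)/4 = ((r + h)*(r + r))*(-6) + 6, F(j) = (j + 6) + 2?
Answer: -11807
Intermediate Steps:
F(j) = 8 + j (F(j) = (6 + j) + 2 = 8 + j)
k(r) = -24 + 48*r*(-1 + r) (k(r) = -4*(((r - 1)*(r + r))*(-6) + 6) = -4*(((-1 + r)*(2*r))*(-6) + 6) = -4*((2*r*(-1 + r))*(-6) + 6) = -4*(-12*r*(-1 + r) + 6) = -4*(6 - 12*r*(-1 + r)) = -24 + 48*r*(-1 + r))
245*F(-3) - k(17) = 245*(8 - 3) - (-24 - 48*17 + 48*17**2) = 245*5 - (-24 - 816 + 48*289) = 1225 - (-24 - 816 + 13872) = 1225 - 1*13032 = 1225 - 13032 = -11807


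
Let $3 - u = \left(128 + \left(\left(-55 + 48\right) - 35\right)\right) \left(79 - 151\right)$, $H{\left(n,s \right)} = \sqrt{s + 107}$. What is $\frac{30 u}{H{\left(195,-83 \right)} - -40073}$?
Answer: $\frac{1489513410}{321169061} - \frac{74340 \sqrt{6}}{321169061} \approx 4.6372$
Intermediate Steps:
$H{\left(n,s \right)} = \sqrt{107 + s}$
$u = 6195$ ($u = 3 - \left(128 + \left(\left(-55 + 48\right) - 35\right)\right) \left(79 - 151\right) = 3 - \left(128 - 42\right) \left(-72\right) = 3 - 86 \left(-72\right) = 3 - -6192 = 3 + 6192 = 6195$)
$\frac{30 u}{H{\left(195,-83 \right)} - -40073} = \frac{30 \cdot 6195}{\sqrt{107 - 83} - -40073} = \frac{185850}{\sqrt{24} + 40073} = \frac{185850}{2 \sqrt{6} + 40073} = \frac{185850}{40073 + 2 \sqrt{6}}$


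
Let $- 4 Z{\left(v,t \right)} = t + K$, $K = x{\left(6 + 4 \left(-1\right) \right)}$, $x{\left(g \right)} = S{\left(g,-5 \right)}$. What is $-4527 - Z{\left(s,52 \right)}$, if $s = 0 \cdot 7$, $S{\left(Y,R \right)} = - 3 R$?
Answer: $- \frac{18041}{4} \approx -4510.3$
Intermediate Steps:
$x{\left(g \right)} = 15$ ($x{\left(g \right)} = \left(-3\right) \left(-5\right) = 15$)
$K = 15$
$s = 0$
$Z{\left(v,t \right)} = - \frac{15}{4} - \frac{t}{4}$ ($Z{\left(v,t \right)} = - \frac{t + 15}{4} = - \frac{15 + t}{4} = - \frac{15}{4} - \frac{t}{4}$)
$-4527 - Z{\left(s,52 \right)} = -4527 - \left(- \frac{15}{4} - 13\right) = -4527 - - \frac{67}{4} = -4527 + \frac{67}{4} = - \frac{18041}{4}$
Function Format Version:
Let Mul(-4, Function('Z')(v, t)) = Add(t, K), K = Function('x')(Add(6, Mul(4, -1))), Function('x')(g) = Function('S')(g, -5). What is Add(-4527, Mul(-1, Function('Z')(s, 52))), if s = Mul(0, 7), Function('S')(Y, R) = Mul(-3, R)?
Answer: Rational(-18041, 4) ≈ -4510.3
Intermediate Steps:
Function('x')(g) = 15 (Function('x')(g) = Mul(-3, -5) = 15)
K = 15
s = 0
Function('Z')(v, t) = Add(Rational(-15, 4), Mul(Rational(-1, 4), t)) (Function('Z')(v, t) = Mul(Rational(-1, 4), Add(t, 15)) = Mul(Rational(-1, 4), Add(15, t)) = Add(Rational(-15, 4), Mul(Rational(-1, 4), t)))
Add(-4527, Mul(-1, Function('Z')(s, 52))) = Add(-4527, Mul(-1, Add(Rational(-15, 4), Mul(Rational(-1, 4), 52)))) = Add(-4527, Mul(-1, Add(Rational(-15, 4), -13))) = Add(-4527, Mul(-1, Rational(-67, 4))) = Add(-4527, Rational(67, 4)) = Rational(-18041, 4)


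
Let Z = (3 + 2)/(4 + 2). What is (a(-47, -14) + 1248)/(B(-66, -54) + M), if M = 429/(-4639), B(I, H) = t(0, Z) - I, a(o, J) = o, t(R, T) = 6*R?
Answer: 5571439/305745 ≈ 18.223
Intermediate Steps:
Z = ⅚ (Z = 5/6 = 5*(⅙) = ⅚ ≈ 0.83333)
B(I, H) = -I (B(I, H) = 6*0 - I = 0 - I = -I)
M = -429/4639 (M = 429*(-1/4639) = -429/4639 ≈ -0.092477)
(a(-47, -14) + 1248)/(B(-66, -54) + M) = (-47 + 1248)/(-1*(-66) - 429/4639) = 1201/(66 - 429/4639) = 1201/(305745/4639) = 1201*(4639/305745) = 5571439/305745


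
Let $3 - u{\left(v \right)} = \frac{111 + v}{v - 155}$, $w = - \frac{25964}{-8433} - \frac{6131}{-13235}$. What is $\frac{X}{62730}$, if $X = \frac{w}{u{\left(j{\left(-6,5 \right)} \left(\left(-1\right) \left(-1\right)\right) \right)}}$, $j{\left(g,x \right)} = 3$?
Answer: $\frac{790672526}{52510069958625} \approx 1.5058 \cdot 10^{-5}$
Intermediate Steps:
$w = \frac{395336263}{111610755}$ ($w = \left(-25964\right) \left(- \frac{1}{8433}\right) - - \frac{6131}{13235} = \frac{25964}{8433} + \frac{6131}{13235} = \frac{395336263}{111610755} \approx 3.5421$)
$u{\left(v \right)} = 3 - \frac{111 + v}{-155 + v}$ ($u{\left(v \right)} = 3 - \frac{111 + v}{v - 155} = 3 - \frac{111 + v}{-155 + v}$)
$X = \frac{1581345052}{1674161325}$ ($X = \frac{395336263}{111610755 \frac{2 \left(-288 + 3 \left(\left(-1\right) \left(-1\right)\right)\right)}{-155 + 3 \left(\left(-1\right) \left(-1\right)\right)}} = \frac{395336263}{111610755 \frac{2 \left(-288 + 3 \cdot 1\right)}{-155 + 3 \cdot 1}} = \frac{395336263}{111610755 \frac{2 \left(-288 + 3\right)}{-155 + 3}} = \frac{395336263}{111610755 \cdot 2 \frac{1}{-152} \left(-285\right)} = \frac{395336263}{111610755 \cdot 2 \left(- \frac{1}{152}\right) \left(-285\right)} = \frac{395336263}{111610755 \cdot \frac{15}{4}} = \frac{395336263}{111610755} \cdot \frac{4}{15} = \frac{1581345052}{1674161325} \approx 0.94456$)
$\frac{X}{62730} = \frac{1581345052}{1674161325 \cdot 62730} = \frac{1581345052}{1674161325} \cdot \frac{1}{62730} = \frac{790672526}{52510069958625}$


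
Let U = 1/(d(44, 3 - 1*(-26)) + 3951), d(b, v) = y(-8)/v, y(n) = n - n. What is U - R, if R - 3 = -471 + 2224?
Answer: -6937955/3951 ≈ -1756.0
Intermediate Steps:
y(n) = 0
d(b, v) = 0 (d(b, v) = 0/v = 0)
R = 1756 (R = 3 + (-471 + 2224) = 3 + 1753 = 1756)
U = 1/3951 (U = 1/(0 + 3951) = 1/3951 ≈ 0.00025310)
U - R = 1/3951 - 1*1756 = 1/3951 - 1756 = -6937955/3951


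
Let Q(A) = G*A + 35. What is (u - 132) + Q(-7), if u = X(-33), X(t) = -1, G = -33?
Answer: 133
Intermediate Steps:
Q(A) = 35 - 33*A (Q(A) = -33*A + 35 = 35 - 33*A)
u = -1
(u - 132) + Q(-7) = (-1 - 132) + (35 - 33*(-7)) = -133 + (35 + 231) = -133 + 266 = 133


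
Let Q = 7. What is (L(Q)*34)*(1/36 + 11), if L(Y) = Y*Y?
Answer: 330701/18 ≈ 18372.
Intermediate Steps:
L(Y) = Y²
(L(Q)*34)*(1/36 + 11) = (7²*34)*(1/36 + 11) = (49*34)*(1/36 + 11) = 1666*(397/36) = 330701/18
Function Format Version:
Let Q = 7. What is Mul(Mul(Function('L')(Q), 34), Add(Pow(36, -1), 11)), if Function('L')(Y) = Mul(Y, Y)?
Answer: Rational(330701, 18) ≈ 18372.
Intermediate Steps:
Function('L')(Y) = Pow(Y, 2)
Mul(Mul(Function('L')(Q), 34), Add(Pow(36, -1), 11)) = Mul(Mul(Pow(7, 2), 34), Add(Pow(36, -1), 11)) = Mul(Mul(49, 34), Add(Rational(1, 36), 11)) = Mul(1666, Rational(397, 36)) = Rational(330701, 18)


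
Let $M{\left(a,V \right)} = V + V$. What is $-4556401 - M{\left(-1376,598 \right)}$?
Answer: $-4557597$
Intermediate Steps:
$M{\left(a,V \right)} = 2 V$
$-4556401 - M{\left(-1376,598 \right)} = -4556401 - 2 \cdot 598 = -4556401 - 1196 = -4557597$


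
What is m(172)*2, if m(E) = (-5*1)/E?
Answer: -5/86 ≈ -0.058140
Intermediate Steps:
m(E) = -5/E
m(172)*2 = -5/172*2 = -5/86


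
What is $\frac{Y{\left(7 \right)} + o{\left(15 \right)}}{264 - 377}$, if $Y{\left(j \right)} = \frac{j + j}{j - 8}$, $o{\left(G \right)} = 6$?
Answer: $\frac{8}{113} \approx 0.070796$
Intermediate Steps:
$Y{\left(j \right)} = \frac{2 j}{-8 + j}$
$\frac{Y{\left(7 \right)} + o{\left(15 \right)}}{264 - 377} = \frac{2 \cdot 7 \frac{1}{-8 + 7} + 6}{264 - 377} = \frac{2 \cdot 7 \frac{1}{-1} + 6}{-113} = \left(2 \cdot 7 \left(-1\right) + 6\right) \left(- \frac{1}{113}\right) = \left(-14 + 6\right) \left(- \frac{1}{113}\right) = \left(-8\right) \left(- \frac{1}{113}\right) = \frac{8}{113}$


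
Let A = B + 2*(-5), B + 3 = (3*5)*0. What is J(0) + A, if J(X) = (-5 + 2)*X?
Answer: -13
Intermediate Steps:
B = -3 (B = -3 + (3*5)*0 = -3 + 15*0 = -3 + 0 = -3)
J(X) = -3*X
A = -13 (A = -3 + 2*(-5) = -3 - 10 = -13)
J(0) + A = -3*0 - 13 = 0 - 13 = -13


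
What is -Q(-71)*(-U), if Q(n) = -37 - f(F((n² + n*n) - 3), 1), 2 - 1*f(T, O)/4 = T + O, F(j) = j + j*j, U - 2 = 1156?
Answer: 470594106762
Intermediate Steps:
U = 1158 (U = 2 + 1156 = 1158)
F(j) = j + j²
f(T, O) = 8 - 4*O - 4*T (f(T, O) = 8 - 4*(T + O) = 8 - 4*(O + T) = 8 + (-4*O - 4*T) = 8 - 4*O - 4*T)
Q(n) = -41 + 4*(-3 + 2*n²)*(-2 + 2*n²) (Q(n) = -37 - (8 - 4*1 - 4*((n² + n*n) - 3)*(1 + ((n² + n*n) - 3))) = -37 - (8 - 4 - 4*((n² + n²) - 3)*(1 + ((n² + n²) - 3))) = -37 - (8 - 4 - 4*(2*n² - 3)*(1 + (2*n² - 3))) = -37 - (8 - 4 - 4*(-3 + 2*n²)*(1 + (-3 + 2*n²))) = -37 - (8 - 4 - 4*(-3 + 2*n²)*(-2 + 2*n²)) = -37 - (4 - 4*(-3 + 2*n²)*(-2 + 2*n²)) = -37 + (-4 + 4*(-3 + 2*n²)*(-2 + 2*n²)) = -41 + 4*(-3 + 2*n²)*(-2 + 2*n²))
-Q(-71)*(-U) = -(-17 - 40*(-71)² + 16*(-71)⁴)*(-1*1158) = -(-17 - 40*5041 + 16*25411681)*(-1158) = -(-17 - 201640 + 406586896)*(-1158) = -406385239*(-1158) = -1*(-470594106762) = 470594106762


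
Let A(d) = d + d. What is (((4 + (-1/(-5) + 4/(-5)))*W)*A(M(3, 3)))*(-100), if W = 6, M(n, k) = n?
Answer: -12240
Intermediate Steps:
A(d) = 2*d
(((4 + (-1/(-5) + 4/(-5)))*W)*A(M(3, 3)))*(-100) = (((4 + (-1/(-5) + 4/(-5)))*6)*(2*3))*(-100) = (((4 + (-1*(-1/5) + 4*(-1/5)))*6)*6)*(-100) = (((4 + (1/5 - 4/5))*6)*6)*(-100) = (((4 - 3/5)*6)*6)*(-100) = (((17/5)*6)*6)*(-100) = ((102/5)*6)*(-100) = (612/5)*(-100) = -12240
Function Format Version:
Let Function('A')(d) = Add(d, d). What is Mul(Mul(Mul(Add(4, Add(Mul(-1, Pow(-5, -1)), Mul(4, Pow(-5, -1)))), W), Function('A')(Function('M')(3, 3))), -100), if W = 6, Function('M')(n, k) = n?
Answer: -12240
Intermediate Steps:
Function('A')(d) = Mul(2, d)
Mul(Mul(Mul(Add(4, Add(Mul(-1, Pow(-5, -1)), Mul(4, Pow(-5, -1)))), W), Function('A')(Function('M')(3, 3))), -100) = Mul(Mul(Mul(Add(4, Add(Mul(-1, Pow(-5, -1)), Mul(4, Pow(-5, -1)))), 6), Mul(2, 3)), -100) = Mul(Mul(Mul(Add(4, Add(Mul(-1, Rational(-1, 5)), Mul(4, Rational(-1, 5)))), 6), 6), -100) = Mul(Mul(Mul(Add(4, Add(Rational(1, 5), Rational(-4, 5))), 6), 6), -100) = Mul(Mul(Mul(Add(4, Rational(-3, 5)), 6), 6), -100) = Mul(Mul(Mul(Rational(17, 5), 6), 6), -100) = Mul(Mul(Rational(102, 5), 6), -100) = Mul(Rational(612, 5), -100) = -12240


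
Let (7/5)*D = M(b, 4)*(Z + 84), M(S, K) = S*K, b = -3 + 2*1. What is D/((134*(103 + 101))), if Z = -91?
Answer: 5/6834 ≈ 0.00073164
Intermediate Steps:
b = -1 (b = -3 + 2 = -1)
M(S, K) = K*S
D = 20 (D = 5*((4*(-1))*(-91 + 84))/7 = 5*(-4*(-7))/7 = (5/7)*28 = 20)
D/((134*(103 + 101))) = 20/((134*(103 + 101))) = 20/((134*204)) = 20/27336 = 20*(1/27336) = 5/6834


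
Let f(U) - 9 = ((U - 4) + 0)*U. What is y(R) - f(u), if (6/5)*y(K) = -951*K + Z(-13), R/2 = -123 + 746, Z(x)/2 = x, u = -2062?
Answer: -15742733/3 ≈ -5.2476e+6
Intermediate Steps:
Z(x) = 2*x
f(U) = 9 + U*(-4 + U) (f(U) = 9 + ((U - 4) + 0)*U = 9 + ((-4 + U) + 0)*U = 9 + (-4 + U)*U = 9 + U*(-4 + U))
R = 1246 (R = 2*(-123 + 746) = 2*623 = 1246)
y(K) = -65/3 - 1585*K/2 (y(K) = 5*(-951*K + 2*(-13))/6 = 5*(-951*K - 26)/6 = 5*(-26 - 951*K)/6 = -65/3 - 1585*K/2)
y(R) - f(u) = (-65/3 - 1585/2*1246) - (9 + (-2062)**2 - 4*(-2062)) = (-65/3 - 987455) - (9 + 4251844 + 8248) = -2962430/3 - 1*4260101 = -2962430/3 - 4260101 = -15742733/3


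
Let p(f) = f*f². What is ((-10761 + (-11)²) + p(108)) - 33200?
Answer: 1215872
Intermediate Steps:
p(f) = f³
((-10761 + (-11)²) + p(108)) - 33200 = ((-10761 + (-11)²) + 108³) - 33200 = ((-10761 + 121) + 1259712) - 33200 = (-10640 + 1259712) - 33200 = 1249072 - 33200 = 1215872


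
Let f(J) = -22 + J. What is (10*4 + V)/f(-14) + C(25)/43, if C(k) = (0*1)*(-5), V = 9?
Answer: -49/36 ≈ -1.3611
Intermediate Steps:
C(k) = 0 (C(k) = 0*(-5) = 0)
(10*4 + V)/f(-14) + C(25)/43 = (10*4 + 9)/(-22 - 14) + 0/43 = (40 + 9)/(-36) + 0*(1/43) = 49*(-1/36) + 0 = -49/36 + 0 = -49/36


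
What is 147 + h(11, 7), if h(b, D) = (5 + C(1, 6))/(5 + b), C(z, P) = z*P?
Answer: 2363/16 ≈ 147.69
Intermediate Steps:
C(z, P) = P*z
h(b, D) = 11/(5 + b) (h(b, D) = (5 + 6*1)/(5 + b) = (5 + 6)/(5 + b) = 11/(5 + b))
147 + h(11, 7) = 147 + 11/(5 + 11) = 147 + 11/16 = 2363/16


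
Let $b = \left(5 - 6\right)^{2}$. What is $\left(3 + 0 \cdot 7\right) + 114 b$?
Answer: $117$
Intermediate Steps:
$b = 1$ ($b = \left(-1\right)^{2} = 1$)
$\left(3 + 0 \cdot 7\right) + 114 b = \left(3 + 0 \cdot 7\right) + 114 \cdot 1 = \left(3 + 0\right) + 114 = 3 + 114 = 117$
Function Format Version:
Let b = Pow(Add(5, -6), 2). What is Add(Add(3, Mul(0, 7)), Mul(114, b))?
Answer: 117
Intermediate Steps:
b = 1 (b = Pow(-1, 2) = 1)
Add(Add(3, Mul(0, 7)), Mul(114, b)) = Add(Add(3, Mul(0, 7)), Mul(114, 1)) = Add(Add(3, 0), 114) = Add(3, 114) = 117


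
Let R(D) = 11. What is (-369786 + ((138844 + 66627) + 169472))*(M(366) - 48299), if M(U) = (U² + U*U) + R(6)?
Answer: 1132600968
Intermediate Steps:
M(U) = 11 + 2*U² (M(U) = (U² + U*U) + 11 = (U² + U²) + 11 = 2*U² + 11 = 11 + 2*U²)
(-369786 + ((138844 + 66627) + 169472))*(M(366) - 48299) = (-369786 + ((138844 + 66627) + 169472))*((11 + 2*366²) - 48299) = (-369786 + (205471 + 169472))*((11 + 2*133956) - 48299) = (-369786 + 374943)*((11 + 267912) - 48299) = 5157*(267923 - 48299) = 5157*219624 = 1132600968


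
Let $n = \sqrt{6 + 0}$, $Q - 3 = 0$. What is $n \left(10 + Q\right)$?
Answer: $13 \sqrt{6} \approx 31.843$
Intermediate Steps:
$Q = 3$ ($Q = 3 + 0 = 3$)
$n = \sqrt{6} \approx 2.4495$
$n \left(10 + Q\right) = \sqrt{6} \left(10 + 3\right) = \sqrt{6} \cdot 13 = 13 \sqrt{6}$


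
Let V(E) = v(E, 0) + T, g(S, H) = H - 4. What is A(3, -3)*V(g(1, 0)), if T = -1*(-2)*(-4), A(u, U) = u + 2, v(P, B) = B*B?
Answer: -40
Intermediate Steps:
v(P, B) = B²
A(u, U) = 2 + u
g(S, H) = -4 + H
T = -8 (T = 2*(-4) = -8)
V(E) = -8 (V(E) = 0² - 8 = 0 - 8 = -8)
A(3, -3)*V(g(1, 0)) = (2 + 3)*(-8) = 5*(-8) = -40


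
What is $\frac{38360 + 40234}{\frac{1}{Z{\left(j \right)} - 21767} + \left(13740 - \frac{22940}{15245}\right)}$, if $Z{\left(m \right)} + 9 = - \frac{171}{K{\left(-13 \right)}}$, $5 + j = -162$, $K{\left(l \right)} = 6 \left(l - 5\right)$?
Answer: $\frac{31307226583029}{5472608368154} \approx 5.7207$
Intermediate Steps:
$K{\left(l \right)} = -30 + 6 l$ ($K{\left(l \right)} = 6 \left(-5 + l\right) = -30 + 6 l$)
$j = -167$ ($j = -5 - 162 = -167$)
$Z{\left(m \right)} = - \frac{89}{12}$ ($Z{\left(m \right)} = -9 - \frac{171}{-30 + 6 \left(-13\right)} = -9 - \frac{171}{-30 - 78} = -9 - \frac{171}{-108} = -9 - - \frac{19}{12} = -9 + \frac{19}{12} = - \frac{89}{12}$)
$\frac{38360 + 40234}{\frac{1}{Z{\left(j \right)} - 21767} + \left(13740 - \frac{22940}{15245}\right)} = \frac{38360 + 40234}{\frac{1}{- \frac{89}{12} - 21767} + \left(13740 - \frac{22940}{15245}\right)} = \frac{78594}{\frac{1}{- \frac{261293}{12}} + \left(13740 - \frac{4588}{3049}\right)} = \frac{78594}{- \frac{12}{261293} + \left(13740 - \frac{4588}{3049}\right)} = \frac{78594}{- \frac{12}{261293} + \frac{41888672}{3049}} = \frac{78594}{\frac{10945216736308}{796682357}} = 78594 \cdot \frac{796682357}{10945216736308} = \frac{31307226583029}{5472608368154}$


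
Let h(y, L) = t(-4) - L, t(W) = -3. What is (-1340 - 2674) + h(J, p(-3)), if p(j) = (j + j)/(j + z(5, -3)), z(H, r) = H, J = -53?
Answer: -4014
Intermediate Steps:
p(j) = 2*j/(5 + j) (p(j) = (j + j)/(j + 5) = (2*j)/(5 + j) = 2*j/(5 + j))
h(y, L) = -3 - L
(-1340 - 2674) + h(J, p(-3)) = (-1340 - 2674) + (-3 - 2*(-3)/(5 - 3)) = -4014 + (-3 - 2*(-3)/2) = -4014 + (-3 - 1*(-3)) = -4014 + (-3 + 3) = -4014 + 0 = -4014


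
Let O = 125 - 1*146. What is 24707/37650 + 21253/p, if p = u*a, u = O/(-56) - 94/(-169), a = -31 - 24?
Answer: -216025274437/521414850 ≈ -414.31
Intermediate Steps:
a = -55
O = -21 (O = 125 - 146 = -21)
u = 1259/1352 (u = -21/(-56) - 94/(-169) = -21*(-1/56) - 94*(-1/169) = 3/8 + 94/169 = 1259/1352 ≈ 0.93121)
p = -69245/1352 (p = (1259/1352)*(-55) = -69245/1352 ≈ -51.217)
24707/37650 + 21253/p = 24707/37650 + 21253/(-69245/1352) = 24707*(1/37650) + 21253*(-1352/69245) = 24707/37650 - 28734056/69245 = -216025274437/521414850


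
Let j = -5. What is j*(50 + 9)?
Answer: -295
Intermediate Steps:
j*(50 + 9) = -5*(50 + 9) = -5*59 = -295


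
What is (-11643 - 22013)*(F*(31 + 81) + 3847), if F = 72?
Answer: -400876616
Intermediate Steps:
(-11643 - 22013)*(F*(31 + 81) + 3847) = (-11643 - 22013)*(72*(31 + 81) + 3847) = -33656*(72*112 + 3847) = -33656*(8064 + 3847) = -33656*11911 = -400876616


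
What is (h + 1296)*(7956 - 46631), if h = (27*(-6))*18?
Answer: 62653500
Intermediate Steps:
h = -2916 (h = -162*18 = -2916)
(h + 1296)*(7956 - 46631) = (-2916 + 1296)*(7956 - 46631) = -1620*(-38675) = 62653500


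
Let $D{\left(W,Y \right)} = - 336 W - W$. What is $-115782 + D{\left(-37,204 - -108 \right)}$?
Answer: $-103313$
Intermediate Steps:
$D{\left(W,Y \right)} = - 337 W$
$-115782 + D{\left(-37,204 - -108 \right)} = -115782 - -12469 = -115782 + 12469 = -103313$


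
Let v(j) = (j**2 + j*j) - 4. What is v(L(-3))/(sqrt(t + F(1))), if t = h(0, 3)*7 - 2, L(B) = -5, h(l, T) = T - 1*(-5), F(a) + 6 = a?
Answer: 46/7 ≈ 6.5714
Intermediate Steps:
F(a) = -6 + a
h(l, T) = 5 + T (h(l, T) = T + 5 = 5 + T)
v(j) = -4 + 2*j**2 (v(j) = (j**2 + j**2) - 4 = 2*j**2 - 4 = -4 + 2*j**2)
t = 54 (t = (5 + 3)*7 - 2 = 8*7 - 2 = 56 - 2 = 54)
v(L(-3))/(sqrt(t + F(1))) = (-4 + 2*(-5)**2)/(sqrt(54 + (-6 + 1))) = (-4 + 2*25)/(sqrt(54 - 5)) = (-4 + 50)/(sqrt(49)) = 46/7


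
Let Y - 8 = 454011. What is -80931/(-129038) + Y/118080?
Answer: 34071018101/7618403520 ≈ 4.4722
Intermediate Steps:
Y = 454019 (Y = 8 + 454011 = 454019)
-80931/(-129038) + Y/118080 = -80931/(-129038) + 454019/118080 = -80931*(-1/129038) + 454019*(1/118080) = 80931/129038 + 454019/118080 = 34071018101/7618403520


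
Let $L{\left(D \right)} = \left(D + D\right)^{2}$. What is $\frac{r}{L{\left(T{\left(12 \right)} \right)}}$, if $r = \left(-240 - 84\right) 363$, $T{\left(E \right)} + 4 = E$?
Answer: $- \frac{29403}{64} \approx -459.42$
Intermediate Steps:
$T{\left(E \right)} = -4 + E$
$L{\left(D \right)} = 4 D^{2}$ ($L{\left(D \right)} = \left(2 D\right)^{2} = 4 D^{2}$)
$r = -117612$ ($r = \left(-324\right) 363 = -117612$)
$\frac{r}{L{\left(T{\left(12 \right)} \right)}} = - \frac{117612}{4 \left(-4 + 12\right)^{2}} = - \frac{117612}{4 \cdot 8^{2}} = - \frac{117612}{4 \cdot 64} = - \frac{117612}{256} = \left(-117612\right) \frac{1}{256} = - \frac{29403}{64}$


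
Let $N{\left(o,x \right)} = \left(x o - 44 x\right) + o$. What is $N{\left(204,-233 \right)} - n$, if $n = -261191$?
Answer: $224115$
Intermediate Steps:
$N{\left(o,x \right)} = o - 44 x + o x$ ($N{\left(o,x \right)} = \left(o x - 44 x\right) + o = \left(- 44 x + o x\right) + o = o - 44 x + o x$)
$N{\left(204,-233 \right)} - n = \left(204 - -10252 + 204 \left(-233\right)\right) - -261191 = \left(204 + 10252 - 47532\right) + 261191 = -37076 + 261191 = 224115$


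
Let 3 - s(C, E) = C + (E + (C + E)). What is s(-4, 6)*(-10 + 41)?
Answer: -31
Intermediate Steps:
s(C, E) = 3 - 2*C - 2*E (s(C, E) = 3 - (C + (E + (C + E))) = 3 - (C + (C + 2*E)) = 3 - (2*C + 2*E) = 3 + (-2*C - 2*E) = 3 - 2*C - 2*E)
s(-4, 6)*(-10 + 41) = (3 - 2*(-4) - 2*6)*(-10 + 41) = (3 + 8 - 12)*31 = -1*31 = -31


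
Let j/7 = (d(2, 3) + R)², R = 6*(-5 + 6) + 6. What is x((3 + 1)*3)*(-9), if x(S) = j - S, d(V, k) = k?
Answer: -14067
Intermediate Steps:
R = 12 (R = 6*1 + 6 = 6 + 6 = 12)
j = 1575 (j = 7*(3 + 12)² = 7*15² = 7*225 = 1575)
x(S) = 1575 - S
x((3 + 1)*3)*(-9) = (1575 - (3 + 1)*3)*(-9) = (1575 - 4*3)*(-9) = (1575 - 1*12)*(-9) = (1575 - 12)*(-9) = 1563*(-9) = -14067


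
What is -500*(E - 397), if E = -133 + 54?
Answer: 238000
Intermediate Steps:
E = -79
-500*(E - 397) = -500*(-79 - 397) = -500*(-476) = 238000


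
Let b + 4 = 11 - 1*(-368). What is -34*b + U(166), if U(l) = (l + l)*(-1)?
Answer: -13082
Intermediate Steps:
U(l) = -2*l (U(l) = (2*l)*(-1) = -2*l)
b = 375 (b = -4 + (11 - 1*(-368)) = -4 + (11 + 368) = -4 + 379 = 375)
-34*b + U(166) = -34*375 - 2*166 = -12750 - 332 = -13082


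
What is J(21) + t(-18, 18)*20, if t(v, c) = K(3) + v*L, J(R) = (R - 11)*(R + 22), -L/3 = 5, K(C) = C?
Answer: 5890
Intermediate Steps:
L = -15 (L = -3*5 = -15)
J(R) = (-11 + R)*(22 + R)
t(v, c) = 3 - 15*v (t(v, c) = 3 + v*(-15) = 3 - 15*v)
J(21) + t(-18, 18)*20 = (-242 + 21**2 + 11*21) + (3 - 15*(-18))*20 = (-242 + 441 + 231) + (3 + 270)*20 = 430 + 273*20 = 430 + 5460 = 5890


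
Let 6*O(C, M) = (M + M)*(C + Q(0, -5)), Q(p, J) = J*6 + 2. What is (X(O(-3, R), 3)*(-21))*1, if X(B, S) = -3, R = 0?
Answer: 63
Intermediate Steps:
Q(p, J) = 2 + 6*J (Q(p, J) = 6*J + 2 = 2 + 6*J)
O(C, M) = M*(-28 + C)/3 (O(C, M) = ((M + M)*(C + (2 + 6*(-5))))/6 = ((2*M)*(C + (2 - 30)))/6 = ((2*M)*(C - 28))/6 = ((2*M)*(-28 + C))/6 = (2*M*(-28 + C))/6 = M*(-28 + C)/3)
(X(O(-3, R), 3)*(-21))*1 = -3*(-21)*1 = 63*1 = 63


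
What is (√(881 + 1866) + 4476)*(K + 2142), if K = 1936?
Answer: 18253128 + 4078*√2747 ≈ 1.8467e+7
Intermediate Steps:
(√(881 + 1866) + 4476)*(K + 2142) = (√(881 + 1866) + 4476)*(1936 + 2142) = (√2747 + 4476)*4078 = (4476 + √2747)*4078 = 18253128 + 4078*√2747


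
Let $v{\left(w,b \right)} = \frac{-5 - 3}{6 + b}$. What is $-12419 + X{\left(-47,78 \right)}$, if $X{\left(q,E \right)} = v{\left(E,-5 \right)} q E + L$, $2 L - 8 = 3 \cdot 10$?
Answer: $16928$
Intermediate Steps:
$L = 19$ ($L = 4 + \frac{3 \cdot 10}{2} = 4 + \frac{1}{2} \cdot 30 = 4 + 15 = 19$)
$v{\left(w,b \right)} = - \frac{8}{6 + b}$
$X{\left(q,E \right)} = 19 - 8 E q$ ($X{\left(q,E \right)} = - \frac{8}{6 - 5} q E + 19 = - \frac{8}{1} q E + 19 = \left(-8\right) 1 q E + 19 = - 8 q E + 19 = - 8 E q + 19 = 19 - 8 E q$)
$-12419 + X{\left(-47,78 \right)} = -12419 - \left(-19 + 624 \left(-47\right)\right) = -12419 + \left(19 + 29328\right) = -12419 + 29347 = 16928$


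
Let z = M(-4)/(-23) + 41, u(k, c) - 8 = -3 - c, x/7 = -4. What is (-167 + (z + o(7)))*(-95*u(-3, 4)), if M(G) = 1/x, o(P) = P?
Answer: 7280325/644 ≈ 11305.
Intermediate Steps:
x = -28 (x = 7*(-4) = -28)
M(G) = -1/28 (M(G) = 1/(-28) = -1/28)
u(k, c) = 5 - c (u(k, c) = 8 + (-3 - c) = 5 - c)
z = 26405/644 (z = -1/28/(-23) + 41 = -1/28*(-1/23) + 41 = 1/644 + 41 = 26405/644 ≈ 41.002)
(-167 + (z + o(7)))*(-95*u(-3, 4)) = (-167 + (26405/644 + 7))*(-95*(5 - 1*4)) = (-167 + 30913/644)*(-95*(5 - 4)) = -(-7280325)/644 = -76635/644*(-95) = 7280325/644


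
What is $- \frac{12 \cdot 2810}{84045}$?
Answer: $- \frac{2248}{5603} \approx -0.40121$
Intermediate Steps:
$- \frac{12 \cdot 2810}{84045} = - \frac{33720}{84045} = \left(-1\right) \frac{2248}{5603} = - \frac{2248}{5603}$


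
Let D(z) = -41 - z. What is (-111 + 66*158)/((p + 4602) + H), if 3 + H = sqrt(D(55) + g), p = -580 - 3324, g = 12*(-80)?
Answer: 7170315/484081 - 41268*I*sqrt(66)/484081 ≈ 14.812 - 0.69258*I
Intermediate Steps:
g = -960
p = -3904
H = -3 + 4*I*sqrt(66) (H = -3 + sqrt((-41 - 1*55) - 960) = -3 + sqrt((-41 - 55) - 960) = -3 + sqrt(-96 - 960) = -3 + sqrt(-1056) = -3 + 4*I*sqrt(66) ≈ -3.0 + 32.496*I)
(-111 + 66*158)/((p + 4602) + H) = (-111 + 66*158)/((-3904 + 4602) + (-3 + 4*I*sqrt(66))) = (-111 + 10428)/(698 + (-3 + 4*I*sqrt(66))) = 10317/(695 + 4*I*sqrt(66))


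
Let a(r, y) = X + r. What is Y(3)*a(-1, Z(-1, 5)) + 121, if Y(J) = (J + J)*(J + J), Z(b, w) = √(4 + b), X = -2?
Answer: 13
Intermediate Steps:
a(r, y) = -2 + r
Y(J) = 4*J² (Y(J) = (2*J)*(2*J) = 4*J²)
Y(3)*a(-1, Z(-1, 5)) + 121 = (4*3²)*(-2 - 1) + 121 = (4*9)*(-3) + 121 = 36*(-3) + 121 = -108 + 121 = 13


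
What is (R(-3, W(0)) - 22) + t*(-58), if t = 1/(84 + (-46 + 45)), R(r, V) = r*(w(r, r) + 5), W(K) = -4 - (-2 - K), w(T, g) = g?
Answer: -2382/83 ≈ -28.699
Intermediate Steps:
W(K) = -2 + K (W(K) = -4 + (2 + K) = -2 + K)
R(r, V) = r*(5 + r) (R(r, V) = r*(r + 5) = r*(5 + r))
t = 1/83 (t = 1/(84 - 1) = 1/83 ≈ 0.012048)
(R(-3, W(0)) - 22) + t*(-58) = (-3*(5 - 3) - 22) + (1/83)*(-58) = (-3*2 - 22) - 58/83 = (-6 - 22) - 58/83 = -28 - 58/83 = -2382/83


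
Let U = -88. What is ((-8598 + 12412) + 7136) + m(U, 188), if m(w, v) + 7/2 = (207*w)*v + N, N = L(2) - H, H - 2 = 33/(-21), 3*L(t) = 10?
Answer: -143373661/42 ≈ -3.4137e+6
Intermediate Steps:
L(t) = 10/3 (L(t) = (⅓)*10 = 10/3)
H = 3/7 (H = 2 + 33/(-21) = 2 + 33*(-1/21) = 2 - 11/7 = 3/7 ≈ 0.42857)
N = 61/21 (N = 10/3 - 1*3/7 = 10/3 - 3/7 = 61/21 ≈ 2.9048)
m(w, v) = -25/42 + 207*v*w (m(w, v) = -7/2 + ((207*w)*v + 61/21) = -7/2 + (207*v*w + 61/21) = -7/2 + (61/21 + 207*v*w) = -25/42 + 207*v*w)
((-8598 + 12412) + 7136) + m(U, 188) = ((-8598 + 12412) + 7136) + (-25/42 + 207*188*(-88)) = (3814 + 7136) + (-25/42 - 3424608) = 10950 - 143833561/42 = -143373661/42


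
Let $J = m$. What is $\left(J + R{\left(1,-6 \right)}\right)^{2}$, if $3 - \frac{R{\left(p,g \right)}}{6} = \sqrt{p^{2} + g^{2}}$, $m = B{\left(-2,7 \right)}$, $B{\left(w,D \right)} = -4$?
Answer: $1528 - 168 \sqrt{37} \approx 506.1$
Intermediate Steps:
$m = -4$
$J = -4$
$R{\left(p,g \right)} = 18 - 6 \sqrt{g^{2} + p^{2}}$ ($R{\left(p,g \right)} = 18 - 6 \sqrt{p^{2} + g^{2}} = 18 - 6 \sqrt{g^{2} + p^{2}}$)
$\left(J + R{\left(1,-6 \right)}\right)^{2} = \left(-4 + \left(18 - 6 \sqrt{\left(-6\right)^{2} + 1^{2}}\right)\right)^{2} = \left(-4 + \left(18 - 6 \sqrt{36 + 1}\right)\right)^{2} = \left(-4 + \left(18 - 6 \sqrt{37}\right)\right)^{2} = \left(14 - 6 \sqrt{37}\right)^{2}$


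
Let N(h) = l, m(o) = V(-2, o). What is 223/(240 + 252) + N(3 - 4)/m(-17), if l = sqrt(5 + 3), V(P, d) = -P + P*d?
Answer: 223/492 + sqrt(2)/18 ≈ 0.53182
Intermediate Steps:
m(o) = 2 - 2*o (m(o) = -2*(-1 + o) = 2 - 2*o)
l = 2*sqrt(2) (l = sqrt(8) = 2*sqrt(2) ≈ 2.8284)
N(h) = 2*sqrt(2)
223/(240 + 252) + N(3 - 4)/m(-17) = 223/(240 + 252) + (2*sqrt(2))/(2 - 2*(-17)) = 223/492 + (2*sqrt(2))/(2 + 34) = 223*(1/492) + (2*sqrt(2))/36 = 223/492 + (2*sqrt(2))*(1/36) = 223/492 + sqrt(2)/18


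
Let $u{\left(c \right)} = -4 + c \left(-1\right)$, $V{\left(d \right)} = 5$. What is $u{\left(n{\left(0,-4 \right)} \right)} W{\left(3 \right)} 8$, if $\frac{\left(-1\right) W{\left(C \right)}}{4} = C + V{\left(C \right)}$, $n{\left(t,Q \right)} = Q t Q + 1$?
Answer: $1280$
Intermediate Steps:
$n{\left(t,Q \right)} = 1 + t Q^{2}$ ($n{\left(t,Q \right)} = t Q^{2} + 1 = 1 + t Q^{2}$)
$u{\left(c \right)} = -4 - c$
$W{\left(C \right)} = -20 - 4 C$ ($W{\left(C \right)} = - 4 \left(C + 5\right) = - 4 \left(5 + C\right) = -20 - 4 C$)
$u{\left(n{\left(0,-4 \right)} \right)} W{\left(3 \right)} 8 = \left(-4 - \left(1 + 0 \left(-4\right)^{2}\right)\right) \left(-20 - 12\right) 8 = \left(-4 - \left(1 + 0 \cdot 16\right)\right) \left(-20 - 12\right) 8 = \left(-4 - \left(1 + 0\right)\right) \left(-32\right) 8 = \left(-4 - 1\right) \left(-32\right) 8 = \left(-5\right) \left(-32\right) 8 = 160 \cdot 8 = 1280$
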